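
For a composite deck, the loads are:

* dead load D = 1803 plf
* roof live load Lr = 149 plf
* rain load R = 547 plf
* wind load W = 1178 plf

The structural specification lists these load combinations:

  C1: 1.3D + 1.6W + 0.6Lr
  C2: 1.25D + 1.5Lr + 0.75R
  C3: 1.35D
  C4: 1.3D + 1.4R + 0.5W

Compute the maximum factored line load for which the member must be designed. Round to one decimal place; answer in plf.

4318.1 plf

C1: 1.3(1803) + 1.6(1178) + 0.6(149) = 2343.9 + 1884.8 + 89.4 = 4318.1
C2: 1.25(1803) + 1.5(149) + 0.75(547) = 2887.5
C3: 1.35(1803) = 2434.1
C4: 1.3(1803) + 1.4(547) + 0.5(1178) = 2343.9 + 765.8 + 589.0 = 3698.7
The controlling combination is 1, giving 4318.1 plf.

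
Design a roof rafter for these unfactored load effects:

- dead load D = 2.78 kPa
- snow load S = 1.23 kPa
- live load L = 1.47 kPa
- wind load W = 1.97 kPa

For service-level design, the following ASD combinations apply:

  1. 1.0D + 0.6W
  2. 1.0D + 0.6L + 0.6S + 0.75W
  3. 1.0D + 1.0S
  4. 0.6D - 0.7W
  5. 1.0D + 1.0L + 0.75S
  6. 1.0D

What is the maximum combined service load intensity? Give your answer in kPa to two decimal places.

1. 1.0(2.78) + 0.6(1.97) = 2.78 + 1.18 = 3.96
2. 1.0(2.78) + 0.6(1.47) + 0.6(1.23) + 0.75(1.97) = 2.78 + 0.88 + 0.74 + 1.48 = 5.88
3. 1.0(2.78) + 1.0(1.23) = 2.78 + 1.23 = 4.01
4. 0.6(2.78) - 0.7(1.97) = 1.67 - 1.38 = 0.29
5. 1.0(2.78) + 1.0(1.47) + 0.75(1.23) = 2.78 + 1.47 + 0.92 = 5.17
6. 1.0(2.78) = 2.78
Combination 2 governs: q = 5.88 kPa.

5.88 kPa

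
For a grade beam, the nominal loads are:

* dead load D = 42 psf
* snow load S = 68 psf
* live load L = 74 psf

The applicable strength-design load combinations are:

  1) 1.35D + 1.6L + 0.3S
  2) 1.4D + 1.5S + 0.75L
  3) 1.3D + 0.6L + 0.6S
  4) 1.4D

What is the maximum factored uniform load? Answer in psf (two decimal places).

216.30 psf

1) 1.35(42) + 1.6(74) + 0.3(68) = 56.70 + 118.40 + 20.40 = 195.50
2) 1.4(42) + 1.5(68) + 0.75(74) = 58.80 + 102.00 + 55.50 = 216.30
3) 1.3(42) + 0.6(74) + 0.6(68) = 54.60 + 44.40 + 40.80 = 139.80
4) 1.4(42) = 58.80
Combination 2 governs: q_u = 216.30 psf.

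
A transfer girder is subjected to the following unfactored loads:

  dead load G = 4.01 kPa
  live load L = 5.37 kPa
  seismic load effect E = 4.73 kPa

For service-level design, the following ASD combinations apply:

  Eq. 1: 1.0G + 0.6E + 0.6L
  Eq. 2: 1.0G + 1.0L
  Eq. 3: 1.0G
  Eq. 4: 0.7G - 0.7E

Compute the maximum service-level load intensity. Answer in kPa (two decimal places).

Eq. 1: 1.0(4.01) + 0.6(4.73) + 0.6(5.37) = 4.01 + 2.84 + 3.22 = 10.07
Eq. 2: 1.0(4.01) + 1.0(5.37) = 4.01 + 5.37 = 9.38
Eq. 3: 1.0(4.01) = 4.01
Eq. 4: 0.7(4.01) - 0.7(4.73) = 2.81 - 3.31 = -0.50
Combination 1 governs: q = 10.07 kPa.

10.07 kPa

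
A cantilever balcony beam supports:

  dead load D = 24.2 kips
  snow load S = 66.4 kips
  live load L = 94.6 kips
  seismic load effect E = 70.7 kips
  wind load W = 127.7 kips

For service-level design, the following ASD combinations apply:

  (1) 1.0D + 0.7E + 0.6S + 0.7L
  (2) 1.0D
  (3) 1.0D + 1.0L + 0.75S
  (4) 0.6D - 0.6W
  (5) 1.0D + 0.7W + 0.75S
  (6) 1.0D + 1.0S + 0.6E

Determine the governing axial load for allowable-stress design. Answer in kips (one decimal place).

179.8 kips

(1) 1.0(24.2) + 0.7(70.7) + 0.6(66.4) + 0.7(94.6) = 179.8
(2) 1.0(24.2) = 24.2
(3) 1.0(24.2) + 1.0(94.6) + 0.75(66.4) = 24.2 + 94.6 + 49.8 = 168.6
(4) 0.6(24.2) - 0.6(127.7) = 14.5 - 76.6 = -62.1
(5) 1.0(24.2) + 0.7(127.7) + 0.75(66.4) = 24.2 + 89.4 + 49.8 = 163.4
(6) 1.0(24.2) + 1.0(66.4) + 0.6(70.7) = 24.2 + 66.4 + 42.4 = 133.0
The controlling combination is 1, giving 179.8 kips.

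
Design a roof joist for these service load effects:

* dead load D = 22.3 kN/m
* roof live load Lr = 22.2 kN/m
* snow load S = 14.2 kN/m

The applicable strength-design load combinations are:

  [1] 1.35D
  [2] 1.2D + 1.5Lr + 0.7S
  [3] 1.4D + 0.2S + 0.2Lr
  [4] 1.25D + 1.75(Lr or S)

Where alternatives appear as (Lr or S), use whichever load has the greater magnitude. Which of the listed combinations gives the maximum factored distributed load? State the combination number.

(Lr or S) → Lr = 22.2 kN/m.
[1] 1.35(22.3) = 30.1
[2] 1.2(22.3) + 1.5(22.2) + 0.7(14.2) = 26.8 + 33.3 + 9.9 = 70.0
[3] 1.4(22.3) + 0.2(14.2) + 0.2(22.2) = 38.5
[4] 1.25(22.3) + 1.75(22.2) = 66.7
The largest value is 70.0 kN/m from combination 2.

Combination 2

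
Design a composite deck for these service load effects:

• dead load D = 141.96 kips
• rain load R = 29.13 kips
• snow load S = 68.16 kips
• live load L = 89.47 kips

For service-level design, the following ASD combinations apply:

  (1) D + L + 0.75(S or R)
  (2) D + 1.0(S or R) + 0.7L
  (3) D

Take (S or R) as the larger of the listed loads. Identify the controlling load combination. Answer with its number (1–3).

Combination 1

(S or R) → S = 68.16 kips.
(1) 1.0(141.96) + 1.0(89.47) + 0.75(68.16) = 141.96 + 89.47 + 51.12 = 282.55
(2) 1.0(141.96) + 1.0(68.16) + 0.7(89.47) = 141.96 + 68.16 + 62.63 = 272.75
(3) 1.0(141.96) = 141.96
The largest value is 282.55 kips from combination 1.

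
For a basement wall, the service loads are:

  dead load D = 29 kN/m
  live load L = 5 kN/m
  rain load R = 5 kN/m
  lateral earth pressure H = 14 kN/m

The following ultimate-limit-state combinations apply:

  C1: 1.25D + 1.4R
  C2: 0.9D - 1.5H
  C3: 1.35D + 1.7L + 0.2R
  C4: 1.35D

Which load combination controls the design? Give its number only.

Combination 3

C1: 1.25(29) + 1.4(5) = 36.3 + 7.0 = 43.3
C2: 0.9(29) - 1.5(14) = 26.1 - 21.0 = 5.1
C3: 1.35(29) + 1.7(5) + 0.2(5) = 39.2 + 8.5 + 1.0 = 48.7
C4: 1.35(29) = 39.2
The largest value is 48.7 kN/m from combination 3.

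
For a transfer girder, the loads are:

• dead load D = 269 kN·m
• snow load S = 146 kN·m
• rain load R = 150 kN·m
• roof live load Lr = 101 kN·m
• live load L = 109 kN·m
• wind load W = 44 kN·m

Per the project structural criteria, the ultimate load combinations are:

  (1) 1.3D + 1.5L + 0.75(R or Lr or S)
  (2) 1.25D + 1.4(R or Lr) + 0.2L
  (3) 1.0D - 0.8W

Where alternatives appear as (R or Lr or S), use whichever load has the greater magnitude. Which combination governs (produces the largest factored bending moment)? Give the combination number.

(R or Lr or S) → R = 150 kN·m; (R or Lr) → R = 150 kN·m.
(1) 1.3(269) + 1.5(109) + 0.75(150) = 625.7
(2) 1.25(269) + 1.4(150) + 0.2(109) = 568.1
(3) 1.0(269) - 0.8(44) = 233.8
The largest value is 625.7 kN·m from combination 1.

Combination 1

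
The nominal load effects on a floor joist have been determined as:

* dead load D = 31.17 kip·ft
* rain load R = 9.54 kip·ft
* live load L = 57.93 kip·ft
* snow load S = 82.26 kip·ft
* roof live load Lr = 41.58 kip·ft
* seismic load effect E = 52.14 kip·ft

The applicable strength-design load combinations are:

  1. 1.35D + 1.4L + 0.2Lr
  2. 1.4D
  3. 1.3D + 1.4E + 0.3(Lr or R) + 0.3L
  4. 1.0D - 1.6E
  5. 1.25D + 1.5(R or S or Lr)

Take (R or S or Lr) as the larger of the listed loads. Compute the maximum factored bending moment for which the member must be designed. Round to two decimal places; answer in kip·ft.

(Lr or R) → Lr = 41.58 kip·ft; (R or S or Lr) → S = 82.26 kip·ft.
1. 1.35(31.17) + 1.4(57.93) + 0.2(41.58) = 42.08 + 81.10 + 8.32 = 131.50
2. 1.4(31.17) = 43.64
3. 1.3(31.17) + 1.4(52.14) + 0.3(41.58) + 0.3(57.93) = 40.52 + 73.00 + 12.47 + 17.38 = 143.37
4. 1.0(31.17) - 1.6(52.14) = 31.17 - 83.42 = -52.25
5. 1.25(31.17) + 1.5(82.26) = 38.96 + 123.39 = 162.35
Combination 5 governs: M_u = 162.35 kip·ft.

162.35 kip·ft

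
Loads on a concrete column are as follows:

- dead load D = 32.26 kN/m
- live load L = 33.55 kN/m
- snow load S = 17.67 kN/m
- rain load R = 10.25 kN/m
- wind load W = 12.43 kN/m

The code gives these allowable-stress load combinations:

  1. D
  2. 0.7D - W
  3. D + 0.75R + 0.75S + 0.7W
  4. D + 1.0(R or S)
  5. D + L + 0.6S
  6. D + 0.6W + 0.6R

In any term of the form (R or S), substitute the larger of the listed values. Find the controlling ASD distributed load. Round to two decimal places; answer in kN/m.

76.41 kN/m

(R or S) → S = 17.67 kN/m.
1. 1.0(32.26) = 32.26
2. 0.7(32.26) - 1.0(12.43) = 22.58 - 12.43 = 10.15
3. 1.0(32.26) + 0.75(10.25) + 0.75(17.67) + 0.7(12.43) = 32.26 + 7.69 + 13.25 + 8.70 = 61.90
4. 1.0(32.26) + 1.0(17.67) = 32.26 + 17.67 = 49.93
5. 1.0(32.26) + 1.0(33.55) + 0.6(17.67) = 32.26 + 33.55 + 10.60 = 76.41
6. 1.0(32.26) + 0.6(12.43) + 0.6(10.25) = 32.26 + 7.46 + 6.15 = 45.87
The controlling combination is 5, giving 76.41 kN/m.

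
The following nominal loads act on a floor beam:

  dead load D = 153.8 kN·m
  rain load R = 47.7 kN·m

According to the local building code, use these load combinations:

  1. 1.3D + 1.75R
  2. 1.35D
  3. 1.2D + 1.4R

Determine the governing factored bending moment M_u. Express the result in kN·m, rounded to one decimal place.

283.4 kN·m

1. 1.3(153.8) + 1.75(47.7) = 199.9 + 83.5 = 283.4
2. 1.35(153.8) = 207.6
3. 1.2(153.8) + 1.4(47.7) = 251.3
Combination 1 governs: M_u = 283.4 kN·m.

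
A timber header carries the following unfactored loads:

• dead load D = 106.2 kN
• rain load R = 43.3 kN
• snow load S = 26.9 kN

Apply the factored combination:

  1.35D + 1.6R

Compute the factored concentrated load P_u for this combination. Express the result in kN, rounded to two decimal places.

1.35(106.2) + 1.6(43.3) = 212.65
P_u = 212.65 kN.

212.65 kN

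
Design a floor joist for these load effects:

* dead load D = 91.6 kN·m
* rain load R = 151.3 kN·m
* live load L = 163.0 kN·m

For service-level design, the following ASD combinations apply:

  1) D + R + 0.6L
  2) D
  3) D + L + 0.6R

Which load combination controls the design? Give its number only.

1) 1.0(91.6) + 1.0(151.3) + 0.6(163.0) = 91.60 + 151.30 + 97.80 = 340.70
2) 1.0(91.6) = 91.60
3) 1.0(91.6) + 1.0(163.0) + 0.6(151.3) = 91.60 + 163.00 + 90.78 = 345.38
The largest value is 345.38 kN·m from combination 3.

Combination 3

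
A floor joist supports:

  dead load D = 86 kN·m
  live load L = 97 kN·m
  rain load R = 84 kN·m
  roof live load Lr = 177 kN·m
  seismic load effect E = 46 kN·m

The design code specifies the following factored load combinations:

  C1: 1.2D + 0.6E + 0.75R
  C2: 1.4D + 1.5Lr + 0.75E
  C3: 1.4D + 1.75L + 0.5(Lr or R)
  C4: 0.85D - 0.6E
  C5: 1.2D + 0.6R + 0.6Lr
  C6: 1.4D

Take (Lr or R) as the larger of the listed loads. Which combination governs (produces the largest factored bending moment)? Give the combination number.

Combination 2

(Lr or R) → Lr = 177 kN·m.
C1: 1.2(86) + 0.6(46) + 0.75(84) = 103.2 + 27.6 + 63.0 = 193.8
C2: 1.4(86) + 1.5(177) + 0.75(46) = 120.4 + 265.5 + 34.5 = 420.4
C3: 1.4(86) + 1.75(97) + 0.5(177) = 120.4 + 169.8 + 88.5 = 378.7
C4: 0.85(86) - 0.6(46) = 73.1 - 27.6 = 45.5
C5: 1.2(86) + 0.6(84) + 0.6(177) = 103.2 + 50.4 + 106.2 = 259.8
C6: 1.4(86) = 120.4
The largest value is 420.4 kN·m from combination 2.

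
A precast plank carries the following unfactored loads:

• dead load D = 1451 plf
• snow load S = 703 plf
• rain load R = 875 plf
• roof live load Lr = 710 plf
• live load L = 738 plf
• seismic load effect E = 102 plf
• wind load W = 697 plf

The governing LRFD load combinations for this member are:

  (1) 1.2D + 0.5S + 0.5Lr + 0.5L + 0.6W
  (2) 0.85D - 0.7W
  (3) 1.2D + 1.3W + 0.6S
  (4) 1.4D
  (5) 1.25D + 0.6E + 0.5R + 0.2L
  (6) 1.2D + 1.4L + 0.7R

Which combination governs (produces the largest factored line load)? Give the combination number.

Combination 6

(1) 1.2(1451) + 0.5(703) + 0.5(710) + 0.5(738) + 0.6(697) = 1741.20 + 351.50 + 355.00 + 369.00 + 418.20 = 3234.90
(2) 0.85(1451) - 0.7(697) = 1233.35 - 487.90 = 745.45
(3) 1.2(1451) + 1.3(697) + 0.6(703) = 1741.20 + 906.10 + 421.80 = 3069.10
(4) 1.4(1451) = 2031.40
(5) 1.25(1451) + 0.6(102) + 0.5(875) + 0.2(738) = 1813.75 + 61.20 + 437.50 + 147.60 = 2460.05
(6) 1.2(1451) + 1.4(738) + 0.7(875) = 1741.20 + 1033.20 + 612.50 = 3386.90
The largest value is 3386.90 plf from combination 6.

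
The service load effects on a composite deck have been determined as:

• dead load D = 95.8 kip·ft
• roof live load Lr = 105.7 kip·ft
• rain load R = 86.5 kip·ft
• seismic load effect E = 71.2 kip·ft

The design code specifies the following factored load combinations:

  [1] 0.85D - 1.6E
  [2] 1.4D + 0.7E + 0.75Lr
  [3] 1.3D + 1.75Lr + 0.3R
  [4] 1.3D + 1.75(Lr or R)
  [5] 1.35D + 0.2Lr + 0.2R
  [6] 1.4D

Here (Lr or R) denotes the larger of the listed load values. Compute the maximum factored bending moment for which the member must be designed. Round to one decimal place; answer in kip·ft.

(Lr or R) → Lr = 105.7 kip·ft.
[1] 0.85(95.8) - 1.6(71.2) = -32.5
[2] 1.4(95.8) + 0.7(71.2) + 0.75(105.7) = 263.2
[3] 1.3(95.8) + 1.75(105.7) + 0.3(86.5) = 335.5
[4] 1.3(95.8) + 1.75(105.7) = 309.5
[5] 1.35(95.8) + 0.2(105.7) + 0.2(86.5) = 167.8
[6] 1.4(95.8) = 134.1
Combination 3 governs: M_u = 335.5 kip·ft.

335.5 kip·ft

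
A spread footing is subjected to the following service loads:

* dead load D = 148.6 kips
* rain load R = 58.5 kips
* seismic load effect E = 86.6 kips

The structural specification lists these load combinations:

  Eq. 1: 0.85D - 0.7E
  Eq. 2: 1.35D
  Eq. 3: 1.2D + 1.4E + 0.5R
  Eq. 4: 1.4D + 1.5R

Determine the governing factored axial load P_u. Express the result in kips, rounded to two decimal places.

Eq. 1: 0.85(148.6) - 0.7(86.6) = 65.69
Eq. 2: 1.35(148.6) = 200.61
Eq. 3: 1.2(148.6) + 1.4(86.6) + 0.5(58.5) = 328.81
Eq. 4: 1.4(148.6) + 1.5(58.5) = 295.79
The controlling combination is 3, giving 328.81 kips.

328.81 kips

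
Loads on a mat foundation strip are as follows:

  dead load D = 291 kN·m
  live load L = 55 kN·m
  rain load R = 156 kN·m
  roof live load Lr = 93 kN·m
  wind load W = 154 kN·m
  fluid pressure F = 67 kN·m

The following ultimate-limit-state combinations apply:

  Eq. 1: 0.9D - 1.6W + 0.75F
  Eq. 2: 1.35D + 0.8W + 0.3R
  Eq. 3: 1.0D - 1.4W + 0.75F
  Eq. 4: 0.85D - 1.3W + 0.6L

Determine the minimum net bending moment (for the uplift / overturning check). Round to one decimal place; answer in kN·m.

Eq. 1: 0.9(291) - 1.6(154) + 0.75(67) = 261.9 - 246.4 + 50.3 = 65.8
Eq. 2: 1.35(291) + 0.8(154) + 0.3(156) = 392.9 + 123.2 + 46.8 = 562.9
Eq. 3: 1.0(291) - 1.4(154) + 0.75(67) = 291.0 - 215.6 + 50.3 = 125.7
Eq. 4: 0.85(291) - 1.3(154) + 0.6(55) = 247.4 - 200.2 + 33.0 = 80.2
Combination 1 gives the minimum: 65.8 kN·m.

65.8 kN·m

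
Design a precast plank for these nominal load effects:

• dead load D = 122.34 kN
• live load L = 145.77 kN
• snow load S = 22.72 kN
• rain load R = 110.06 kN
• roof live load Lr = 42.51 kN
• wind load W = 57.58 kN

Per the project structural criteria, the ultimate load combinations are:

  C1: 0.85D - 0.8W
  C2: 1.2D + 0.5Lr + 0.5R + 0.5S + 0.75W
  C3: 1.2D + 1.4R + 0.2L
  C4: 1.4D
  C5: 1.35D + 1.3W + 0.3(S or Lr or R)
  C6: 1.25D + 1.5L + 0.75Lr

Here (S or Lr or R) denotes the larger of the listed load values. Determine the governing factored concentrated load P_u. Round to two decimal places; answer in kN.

403.46 kN

(S or Lr or R) → R = 110.06 kN.
C1: 0.85(122.34) - 0.8(57.58) = 103.99 - 46.06 = 57.93
C2: 1.2(122.34) + 0.5(42.51) + 0.5(110.06) + 0.5(22.72) + 0.75(57.58) = 277.64
C3: 1.2(122.34) + 1.4(110.06) + 0.2(145.77) = 330.05
C4: 1.4(122.34) = 171.28
C5: 1.35(122.34) + 1.3(57.58) + 0.3(110.06) = 165.16 + 74.85 + 33.02 = 273.03
C6: 1.25(122.34) + 1.5(145.77) + 0.75(42.51) = 403.46
Maximum is from combination 6.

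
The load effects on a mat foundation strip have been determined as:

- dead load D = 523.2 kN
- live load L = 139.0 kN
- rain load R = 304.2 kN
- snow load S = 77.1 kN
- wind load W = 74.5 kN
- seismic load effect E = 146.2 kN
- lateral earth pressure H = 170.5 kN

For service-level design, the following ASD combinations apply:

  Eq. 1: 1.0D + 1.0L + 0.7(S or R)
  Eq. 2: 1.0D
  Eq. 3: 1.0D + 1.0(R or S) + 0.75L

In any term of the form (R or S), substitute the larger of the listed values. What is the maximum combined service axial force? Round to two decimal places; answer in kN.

931.65 kN

(S or R) → R = 304.2 kN; (R or S) → R = 304.2 kN.
Eq. 1: 1.0(523.2) + 1.0(139.0) + 0.7(304.2) = 523.20 + 139.00 + 212.94 = 875.14
Eq. 2: 1.0(523.2) = 523.20
Eq. 3: 1.0(523.2) + 1.0(304.2) + 0.75(139.0) = 523.20 + 304.20 + 104.25 = 931.65
Combination 3 governs: N = 931.65 kN.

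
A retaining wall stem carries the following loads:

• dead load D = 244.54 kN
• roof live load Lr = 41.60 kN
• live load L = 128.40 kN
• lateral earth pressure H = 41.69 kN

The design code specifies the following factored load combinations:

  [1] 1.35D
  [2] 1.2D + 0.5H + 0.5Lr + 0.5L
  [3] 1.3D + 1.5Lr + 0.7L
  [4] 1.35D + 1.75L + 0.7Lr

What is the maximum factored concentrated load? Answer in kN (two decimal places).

[1] 1.35(244.54) = 330.13
[2] 1.2(244.54) + 0.5(41.69) + 0.5(41.60) + 0.5(128.40) = 399.29
[3] 1.3(244.54) + 1.5(41.60) + 0.7(128.40) = 470.18
[4] 1.35(244.54) + 1.75(128.40) + 0.7(41.60) = 583.95
Maximum is from combination 4.

583.95 kN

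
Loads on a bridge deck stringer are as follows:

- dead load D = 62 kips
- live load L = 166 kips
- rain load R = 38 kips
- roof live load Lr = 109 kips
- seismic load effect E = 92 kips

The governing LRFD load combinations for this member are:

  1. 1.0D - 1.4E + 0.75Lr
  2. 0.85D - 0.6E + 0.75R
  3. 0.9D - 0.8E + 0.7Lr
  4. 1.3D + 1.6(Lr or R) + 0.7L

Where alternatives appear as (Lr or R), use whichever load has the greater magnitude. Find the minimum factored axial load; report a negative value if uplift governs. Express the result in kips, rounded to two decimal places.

(Lr or R) → Lr = 109 kips.
1. 1.0(62) - 1.4(92) + 0.75(109) = 14.95
2. 0.85(62) - 0.6(92) + 0.75(38) = 26.00
3. 0.9(62) - 0.8(92) + 0.7(109) = 58.50
4. 1.3(62) + 1.6(109) + 0.7(166) = 371.20
Combination 1 gives the minimum: 14.95 kips.

14.95 kips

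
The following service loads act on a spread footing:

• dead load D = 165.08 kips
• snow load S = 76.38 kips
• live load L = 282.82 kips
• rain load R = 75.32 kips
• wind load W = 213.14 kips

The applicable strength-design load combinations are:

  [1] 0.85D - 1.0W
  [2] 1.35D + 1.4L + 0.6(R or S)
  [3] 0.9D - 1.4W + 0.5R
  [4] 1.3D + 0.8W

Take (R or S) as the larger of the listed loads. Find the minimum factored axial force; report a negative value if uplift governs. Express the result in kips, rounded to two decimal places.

(R or S) → S = 76.38 kips.
[1] 0.85(165.08) - 1.0(213.14) = -72.82
[2] 1.35(165.08) + 1.4(282.82) + 0.6(76.38) = 664.63
[3] 0.9(165.08) - 1.4(213.14) + 0.5(75.32) = -112.16
[4] 1.3(165.08) + 0.8(213.14) = 385.12
Combination 3 gives the minimum: -112.16 kips.

-112.16 kips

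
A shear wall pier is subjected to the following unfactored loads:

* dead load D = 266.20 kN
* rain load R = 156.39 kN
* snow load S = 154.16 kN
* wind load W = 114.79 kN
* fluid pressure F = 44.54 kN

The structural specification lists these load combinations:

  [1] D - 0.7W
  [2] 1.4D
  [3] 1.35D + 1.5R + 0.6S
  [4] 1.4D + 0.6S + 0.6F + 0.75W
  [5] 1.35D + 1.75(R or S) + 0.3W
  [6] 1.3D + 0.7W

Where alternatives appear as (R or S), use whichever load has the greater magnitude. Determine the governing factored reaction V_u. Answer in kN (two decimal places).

(R or S) → R = 156.39 kN.
[1] 1.0(266.20) - 0.7(114.79) = 266.20 - 80.35 = 185.85
[2] 1.4(266.20) = 372.68
[3] 1.35(266.20) + 1.5(156.39) + 0.6(154.16) = 686.45
[4] 1.4(266.20) + 0.6(154.16) + 0.6(44.54) + 0.75(114.79) = 372.68 + 92.50 + 26.72 + 86.09 = 577.99
[5] 1.35(266.20) + 1.75(156.39) + 0.3(114.79) = 359.37 + 273.68 + 34.44 = 667.49
[6] 1.3(266.20) + 0.7(114.79) = 346.06 + 80.35 = 426.41
Maximum is from combination 3.

686.45 kN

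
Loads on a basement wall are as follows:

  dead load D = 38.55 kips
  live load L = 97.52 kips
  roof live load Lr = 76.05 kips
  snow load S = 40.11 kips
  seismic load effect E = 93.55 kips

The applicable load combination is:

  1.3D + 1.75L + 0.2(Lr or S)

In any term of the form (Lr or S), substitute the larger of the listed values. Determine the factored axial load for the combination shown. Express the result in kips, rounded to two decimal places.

235.99 kips

(Lr or S) → Lr = 76.05 kips.
1.3(38.55) + 1.75(97.52) + 0.2(76.05) = 50.12 + 170.66 + 15.21 = 235.99
P_u = 235.99 kips.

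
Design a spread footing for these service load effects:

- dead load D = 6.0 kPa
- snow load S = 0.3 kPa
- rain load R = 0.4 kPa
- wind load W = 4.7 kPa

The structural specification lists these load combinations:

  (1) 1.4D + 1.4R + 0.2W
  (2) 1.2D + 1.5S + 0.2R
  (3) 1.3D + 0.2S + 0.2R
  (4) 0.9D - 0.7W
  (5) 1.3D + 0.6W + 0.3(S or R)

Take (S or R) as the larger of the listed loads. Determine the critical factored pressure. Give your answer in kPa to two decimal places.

10.74 kPa

(S or R) → R = 0.4 kPa.
(1) 1.4(6.0) + 1.4(0.4) + 0.2(4.7) = 8.40 + 0.56 + 0.94 = 9.90
(2) 1.2(6.0) + 1.5(0.3) + 0.2(0.4) = 7.20 + 0.45 + 0.08 = 7.73
(3) 1.3(6.0) + 0.2(0.3) + 0.2(0.4) = 7.80 + 0.06 + 0.08 = 7.94
(4) 0.9(6.0) - 0.7(4.7) = 5.40 - 3.29 = 2.11
(5) 1.3(6.0) + 0.6(4.7) + 0.3(0.4) = 7.80 + 2.82 + 0.12 = 10.74
Combination 5 governs: p_u = 10.74 kPa.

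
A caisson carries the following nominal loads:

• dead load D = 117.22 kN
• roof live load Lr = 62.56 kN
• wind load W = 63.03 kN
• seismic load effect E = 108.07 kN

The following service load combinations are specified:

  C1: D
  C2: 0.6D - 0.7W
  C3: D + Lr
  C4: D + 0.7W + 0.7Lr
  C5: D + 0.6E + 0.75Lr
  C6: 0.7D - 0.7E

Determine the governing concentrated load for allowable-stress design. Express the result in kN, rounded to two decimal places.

228.98 kN

C1: 1.0(117.22) = 117.22
C2: 0.6(117.22) - 0.7(63.03) = 70.33 - 44.12 = 26.21
C3: 1.0(117.22) + 1.0(62.56) = 117.22 + 62.56 = 179.78
C4: 1.0(117.22) + 0.7(63.03) + 0.7(62.56) = 117.22 + 44.12 + 43.79 = 205.13
C5: 1.0(117.22) + 0.6(108.07) + 0.75(62.56) = 117.22 + 64.84 + 46.92 = 228.98
C6: 0.7(117.22) - 0.7(108.07) = 6.41
Combination 5 governs: P = 228.98 kN.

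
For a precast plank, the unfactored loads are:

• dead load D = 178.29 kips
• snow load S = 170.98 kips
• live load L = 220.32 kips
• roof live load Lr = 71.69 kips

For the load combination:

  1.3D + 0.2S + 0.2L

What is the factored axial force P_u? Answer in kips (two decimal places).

310.04 kips

1.3(178.29) + 0.2(170.98) + 0.2(220.32) = 231.78 + 34.20 + 44.06 = 310.04
P_u = 310.04 kips.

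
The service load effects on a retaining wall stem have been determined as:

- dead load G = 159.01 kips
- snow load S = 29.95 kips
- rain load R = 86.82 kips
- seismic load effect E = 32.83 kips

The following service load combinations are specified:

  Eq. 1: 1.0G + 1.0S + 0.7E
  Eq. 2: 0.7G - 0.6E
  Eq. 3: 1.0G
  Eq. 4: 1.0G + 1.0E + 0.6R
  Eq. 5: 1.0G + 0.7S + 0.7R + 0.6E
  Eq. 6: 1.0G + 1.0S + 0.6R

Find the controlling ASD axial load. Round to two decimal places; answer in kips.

260.45 kips

Eq. 1: 1.0(159.01) + 1.0(29.95) + 0.7(32.83) = 159.01 + 29.95 + 22.98 = 211.94
Eq. 2: 0.7(159.01) - 0.6(32.83) = 111.31 - 19.70 = 91.61
Eq. 3: 1.0(159.01) = 159.01
Eq. 4: 1.0(159.01) + 1.0(32.83) + 0.6(86.82) = 159.01 + 32.83 + 52.09 = 243.93
Eq. 5: 1.0(159.01) + 0.7(29.95) + 0.7(86.82) + 0.6(32.83) = 159.01 + 20.97 + 60.77 + 19.70 = 260.45
Eq. 6: 1.0(159.01) + 1.0(29.95) + 0.6(86.82) = 159.01 + 29.95 + 52.09 = 241.05
Maximum is from combination 5.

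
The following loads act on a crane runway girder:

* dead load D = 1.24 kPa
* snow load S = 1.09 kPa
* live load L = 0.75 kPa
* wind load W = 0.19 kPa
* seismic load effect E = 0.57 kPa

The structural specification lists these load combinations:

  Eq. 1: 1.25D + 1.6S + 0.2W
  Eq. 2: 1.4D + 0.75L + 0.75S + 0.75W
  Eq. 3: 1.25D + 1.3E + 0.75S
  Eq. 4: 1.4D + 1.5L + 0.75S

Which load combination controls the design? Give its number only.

Combination 4

Eq. 1: 1.25(1.24) + 1.6(1.09) + 0.2(0.19) = 1.55 + 1.74 + 0.04 = 3.33
Eq. 2: 1.4(1.24) + 0.75(0.75) + 0.75(1.09) + 0.75(0.19) = 1.74 + 0.56 + 0.82 + 0.14 = 3.26
Eq. 3: 1.25(1.24) + 1.3(0.57) + 0.75(1.09) = 1.55 + 0.74 + 0.82 = 3.11
Eq. 4: 1.4(1.24) + 1.5(0.75) + 0.75(1.09) = 3.68
The largest value is 3.68 kPa from combination 4.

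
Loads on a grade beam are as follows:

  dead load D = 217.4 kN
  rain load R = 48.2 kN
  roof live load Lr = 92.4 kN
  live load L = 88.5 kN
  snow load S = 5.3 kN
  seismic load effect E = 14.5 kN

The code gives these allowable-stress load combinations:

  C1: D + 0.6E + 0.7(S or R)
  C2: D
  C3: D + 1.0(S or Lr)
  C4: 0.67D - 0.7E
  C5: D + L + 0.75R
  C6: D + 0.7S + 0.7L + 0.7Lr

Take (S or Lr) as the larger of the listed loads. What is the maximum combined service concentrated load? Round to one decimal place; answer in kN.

(S or R) → R = 48.2 kN; (S or Lr) → Lr = 92.4 kN.
C1: 1.0(217.4) + 0.6(14.5) + 0.7(48.2) = 217.4 + 8.7 + 33.7 = 259.8
C2: 1.0(217.4) = 217.4
C3: 1.0(217.4) + 1.0(92.4) = 217.4 + 92.4 = 309.8
C4: 0.67(217.4) - 0.7(14.5) = 145.7 - 10.2 = 135.5
C5: 1.0(217.4) + 1.0(88.5) + 0.75(48.2) = 217.4 + 88.5 + 36.2 = 342.1
C6: 1.0(217.4) + 0.7(5.3) + 0.7(88.5) + 0.7(92.4) = 347.7
Combination 6 governs: P = 347.7 kN.

347.7 kN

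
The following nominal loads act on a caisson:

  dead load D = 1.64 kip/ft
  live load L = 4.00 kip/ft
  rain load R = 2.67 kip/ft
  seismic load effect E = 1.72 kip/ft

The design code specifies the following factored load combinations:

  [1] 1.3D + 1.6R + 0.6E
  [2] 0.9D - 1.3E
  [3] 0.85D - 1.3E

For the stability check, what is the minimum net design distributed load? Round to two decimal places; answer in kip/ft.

-0.84 kip/ft

[1] 1.3(1.64) + 1.6(2.67) + 0.6(1.72) = 7.44
[2] 0.9(1.64) - 1.3(1.72) = 1.48 - 2.24 = -0.76
[3] 0.85(1.64) - 1.3(1.72) = -0.84
Combination 3 gives the minimum: -0.84 kip/ft.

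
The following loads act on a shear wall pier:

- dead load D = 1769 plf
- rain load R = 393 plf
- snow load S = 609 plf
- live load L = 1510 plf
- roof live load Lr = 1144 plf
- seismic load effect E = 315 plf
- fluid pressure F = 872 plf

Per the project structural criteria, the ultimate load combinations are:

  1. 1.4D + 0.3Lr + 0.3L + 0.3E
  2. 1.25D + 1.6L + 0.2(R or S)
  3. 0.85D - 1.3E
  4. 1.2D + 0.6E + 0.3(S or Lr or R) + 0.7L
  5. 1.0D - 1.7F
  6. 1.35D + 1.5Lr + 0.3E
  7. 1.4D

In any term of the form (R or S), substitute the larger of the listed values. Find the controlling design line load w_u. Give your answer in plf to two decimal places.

(R or S) → S = 609 plf; (S or Lr or R) → Lr = 1144 plf.
1. 1.4(1769) + 0.3(1144) + 0.3(1510) + 0.3(315) = 3367.30
2. 1.25(1769) + 1.6(1510) + 0.2(609) = 4749.05
3. 0.85(1769) - 1.3(315) = 1094.15
4. 1.2(1769) + 0.6(315) + 0.3(1144) + 0.7(1510) = 3712.00
5. 1.0(1769) - 1.7(872) = 286.60
6. 1.35(1769) + 1.5(1144) + 0.3(315) = 4198.65
7. 1.4(1769) = 2476.60
Maximum is from combination 2.

4749.05 plf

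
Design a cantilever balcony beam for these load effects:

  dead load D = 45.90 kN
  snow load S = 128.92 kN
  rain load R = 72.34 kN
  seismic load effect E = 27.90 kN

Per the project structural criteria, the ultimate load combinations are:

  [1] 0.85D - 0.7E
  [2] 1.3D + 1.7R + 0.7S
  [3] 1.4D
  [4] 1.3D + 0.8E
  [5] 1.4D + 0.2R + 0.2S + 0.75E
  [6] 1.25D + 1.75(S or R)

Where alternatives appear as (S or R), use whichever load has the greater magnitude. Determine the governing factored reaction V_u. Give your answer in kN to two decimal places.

282.99 kN

(S or R) → S = 128.92 kN.
[1] 0.85(45.90) - 0.7(27.90) = 19.49
[2] 1.3(45.90) + 1.7(72.34) + 0.7(128.92) = 272.89
[3] 1.4(45.90) = 64.26
[4] 1.3(45.90) + 0.8(27.90) = 81.99
[5] 1.4(45.90) + 0.2(72.34) + 0.2(128.92) + 0.75(27.90) = 125.44
[6] 1.25(45.90) + 1.75(128.92) = 282.99
Combination 6 governs: V_u = 282.99 kN.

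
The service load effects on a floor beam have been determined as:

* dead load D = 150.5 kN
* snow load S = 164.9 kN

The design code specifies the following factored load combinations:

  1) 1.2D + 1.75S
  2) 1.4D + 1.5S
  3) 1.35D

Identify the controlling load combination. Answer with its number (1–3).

1) 1.2(150.5) + 1.75(164.9) = 180.6 + 288.6 = 469.2
2) 1.4(150.5) + 1.5(164.9) = 210.7 + 247.4 = 458.1
3) 1.35(150.5) = 203.2
The largest value is 469.2 kN from combination 1.

Combination 1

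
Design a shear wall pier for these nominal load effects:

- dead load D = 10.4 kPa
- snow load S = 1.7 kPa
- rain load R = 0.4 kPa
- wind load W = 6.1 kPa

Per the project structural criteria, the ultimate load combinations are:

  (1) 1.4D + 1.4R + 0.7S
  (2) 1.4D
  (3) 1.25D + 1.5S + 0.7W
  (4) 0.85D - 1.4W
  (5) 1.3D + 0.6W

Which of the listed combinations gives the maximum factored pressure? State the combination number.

(1) 1.4(10.4) + 1.4(0.4) + 0.7(1.7) = 16.3
(2) 1.4(10.4) = 14.6
(3) 1.25(10.4) + 1.5(1.7) + 0.7(6.1) = 19.8
(4) 0.85(10.4) - 1.4(6.1) = 8.8 - 8.5 = 0.3
(5) 1.3(10.4) + 0.6(6.1) = 13.5 + 3.7 = 17.2
The largest value is 19.8 kPa from combination 3.

Combination 3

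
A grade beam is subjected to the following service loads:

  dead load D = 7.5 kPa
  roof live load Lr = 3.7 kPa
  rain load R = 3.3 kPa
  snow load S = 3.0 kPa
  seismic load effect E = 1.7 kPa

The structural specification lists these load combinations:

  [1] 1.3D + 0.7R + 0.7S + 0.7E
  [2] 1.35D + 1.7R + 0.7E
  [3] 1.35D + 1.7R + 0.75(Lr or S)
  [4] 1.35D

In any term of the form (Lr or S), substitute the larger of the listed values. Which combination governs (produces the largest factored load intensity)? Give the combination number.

(Lr or S) → Lr = 3.7 kPa.
[1] 1.3(7.5) + 0.7(3.3) + 0.7(3.0) + 0.7(1.7) = 9.75 + 2.31 + 2.10 + 1.19 = 15.35
[2] 1.35(7.5) + 1.7(3.3) + 0.7(1.7) = 10.13 + 5.61 + 1.19 = 16.93
[3] 1.35(7.5) + 1.7(3.3) + 0.75(3.7) = 18.51
[4] 1.35(7.5) = 10.13
The largest value is 18.51 kPa from combination 3.

Combination 3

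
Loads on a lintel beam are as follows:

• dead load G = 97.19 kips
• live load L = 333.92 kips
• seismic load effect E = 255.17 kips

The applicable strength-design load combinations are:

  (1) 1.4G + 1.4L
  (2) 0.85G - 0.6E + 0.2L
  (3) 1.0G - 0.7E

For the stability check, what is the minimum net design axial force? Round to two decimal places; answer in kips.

-81.43 kips

(1) 1.4(97.19) + 1.4(333.92) = 603.55
(2) 0.85(97.19) - 0.6(255.17) + 0.2(333.92) = 82.61 - 153.10 + 66.78 = -3.71
(3) 1.0(97.19) - 0.7(255.17) = 97.19 - 178.62 = -81.43
Combination 3 gives the minimum: -81.43 kips.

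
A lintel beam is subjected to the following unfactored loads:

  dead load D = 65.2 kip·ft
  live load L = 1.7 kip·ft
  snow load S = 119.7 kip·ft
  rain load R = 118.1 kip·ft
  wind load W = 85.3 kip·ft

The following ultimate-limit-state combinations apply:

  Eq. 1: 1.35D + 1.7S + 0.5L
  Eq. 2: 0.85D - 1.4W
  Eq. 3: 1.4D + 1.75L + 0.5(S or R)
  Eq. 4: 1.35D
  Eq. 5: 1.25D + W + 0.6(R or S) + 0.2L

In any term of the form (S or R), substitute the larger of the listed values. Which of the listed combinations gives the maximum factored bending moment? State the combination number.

Combination 1

(S or R) → S = 119.7 kip·ft; (R or S) → S = 119.7 kip·ft.
Eq. 1: 1.35(65.2) + 1.7(119.7) + 0.5(1.7) = 292.36
Eq. 2: 0.85(65.2) - 1.4(85.3) = -64.00
Eq. 3: 1.4(65.2) + 1.75(1.7) + 0.5(119.7) = 154.11
Eq. 4: 1.35(65.2) = 88.02
Eq. 5: 1.25(65.2) + 1.0(85.3) + 0.6(119.7) + 0.2(1.7) = 238.96
The largest value is 292.36 kip·ft from combination 1.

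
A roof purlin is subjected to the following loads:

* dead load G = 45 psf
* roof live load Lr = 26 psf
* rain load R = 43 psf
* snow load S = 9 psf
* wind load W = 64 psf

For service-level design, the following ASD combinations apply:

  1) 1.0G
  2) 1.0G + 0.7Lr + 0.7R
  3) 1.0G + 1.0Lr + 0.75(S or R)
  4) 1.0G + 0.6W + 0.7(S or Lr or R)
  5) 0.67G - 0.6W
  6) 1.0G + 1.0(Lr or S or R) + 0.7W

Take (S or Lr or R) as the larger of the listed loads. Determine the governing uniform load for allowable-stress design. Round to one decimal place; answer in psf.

132.8 psf

(S or R) → R = 43 psf; (S or Lr or R) → R = 43 psf; (Lr or S or R) → R = 43 psf.
1) 1.0(45) = 45.0
2) 1.0(45) + 0.7(26) + 0.7(43) = 93.3
3) 1.0(45) + 1.0(26) + 0.75(43) = 103.3
4) 1.0(45) + 0.6(64) + 0.7(43) = 113.5
5) 0.67(45) - 0.6(64) = -8.3
6) 1.0(45) + 1.0(43) + 0.7(64) = 132.8
Combination 6 governs: q = 132.8 psf.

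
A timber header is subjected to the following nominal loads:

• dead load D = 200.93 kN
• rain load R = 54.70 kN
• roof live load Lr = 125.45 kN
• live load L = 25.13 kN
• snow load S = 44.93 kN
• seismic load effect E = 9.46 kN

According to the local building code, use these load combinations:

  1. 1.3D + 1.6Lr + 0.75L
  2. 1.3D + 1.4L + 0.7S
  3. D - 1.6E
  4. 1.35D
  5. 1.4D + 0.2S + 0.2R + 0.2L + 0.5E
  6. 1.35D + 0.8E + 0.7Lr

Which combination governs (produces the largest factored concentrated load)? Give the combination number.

1. 1.3(200.93) + 1.6(125.45) + 0.75(25.13) = 480.78
2. 1.3(200.93) + 1.4(25.13) + 0.7(44.93) = 327.84
3. 1.0(200.93) - 1.6(9.46) = 185.79
4. 1.35(200.93) = 271.26
5. 1.4(200.93) + 0.2(44.93) + 0.2(54.70) + 0.2(25.13) + 0.5(9.46) = 310.98
6. 1.35(200.93) + 0.8(9.46) + 0.7(125.45) = 366.64
The largest value is 480.78 kN from combination 1.

Combination 1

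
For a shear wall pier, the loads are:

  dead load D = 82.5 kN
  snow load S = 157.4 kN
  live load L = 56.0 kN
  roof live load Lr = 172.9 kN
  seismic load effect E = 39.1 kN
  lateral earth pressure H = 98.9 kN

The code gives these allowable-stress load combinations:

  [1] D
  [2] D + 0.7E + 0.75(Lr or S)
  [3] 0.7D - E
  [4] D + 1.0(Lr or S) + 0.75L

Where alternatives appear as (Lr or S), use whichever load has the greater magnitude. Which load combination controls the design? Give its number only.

Combination 4

(Lr or S) → Lr = 172.9 kN.
[1] 1.0(82.5) = 82.50
[2] 1.0(82.5) + 0.7(39.1) + 0.75(172.9) = 82.50 + 27.37 + 129.68 = 239.55
[3] 0.7(82.5) - 1.0(39.1) = 57.75 - 39.10 = 18.65
[4] 1.0(82.5) + 1.0(172.9) + 0.75(56.0) = 82.50 + 172.90 + 42.00 = 297.40
The largest value is 297.40 kN from combination 4.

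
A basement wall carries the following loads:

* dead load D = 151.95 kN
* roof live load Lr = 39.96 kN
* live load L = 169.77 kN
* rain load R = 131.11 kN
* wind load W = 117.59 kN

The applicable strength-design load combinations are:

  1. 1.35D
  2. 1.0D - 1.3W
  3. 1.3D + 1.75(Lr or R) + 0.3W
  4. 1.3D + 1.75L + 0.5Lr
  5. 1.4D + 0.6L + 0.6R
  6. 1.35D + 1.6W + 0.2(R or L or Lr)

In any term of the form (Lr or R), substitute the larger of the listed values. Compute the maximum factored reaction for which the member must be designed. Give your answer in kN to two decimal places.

(Lr or R) → R = 131.11 kN; (R or L or Lr) → L = 169.77 kN.
1. 1.35(151.95) = 205.13
2. 1.0(151.95) - 1.3(117.59) = 151.95 - 152.87 = -0.92
3. 1.3(151.95) + 1.75(131.11) + 0.3(117.59) = 462.25
4. 1.3(151.95) + 1.75(169.77) + 0.5(39.96) = 514.61
5. 1.4(151.95) + 0.6(169.77) + 0.6(131.11) = 212.73 + 101.86 + 78.67 = 393.26
6. 1.35(151.95) + 1.6(117.59) + 0.2(169.77) = 427.23
Combination 4 governs: V_u = 514.61 kN.

514.61 kN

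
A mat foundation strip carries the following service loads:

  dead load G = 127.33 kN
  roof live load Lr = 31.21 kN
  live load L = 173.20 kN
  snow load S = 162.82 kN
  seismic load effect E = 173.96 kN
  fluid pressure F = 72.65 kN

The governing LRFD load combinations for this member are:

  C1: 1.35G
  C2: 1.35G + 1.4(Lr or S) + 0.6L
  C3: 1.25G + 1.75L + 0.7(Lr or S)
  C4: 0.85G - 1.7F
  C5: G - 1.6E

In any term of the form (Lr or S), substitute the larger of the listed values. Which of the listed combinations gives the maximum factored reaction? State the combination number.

Combination 3

(Lr or S) → S = 162.82 kN.
C1: 1.35(127.33) = 171.90
C2: 1.35(127.33) + 1.4(162.82) + 0.6(173.20) = 503.76
C3: 1.25(127.33) + 1.75(173.20) + 0.7(162.82) = 576.24
C4: 0.85(127.33) - 1.7(72.65) = -15.27
C5: 1.0(127.33) - 1.6(173.96) = 127.33 - 278.34 = -151.01
The largest value is 576.24 kN from combination 3.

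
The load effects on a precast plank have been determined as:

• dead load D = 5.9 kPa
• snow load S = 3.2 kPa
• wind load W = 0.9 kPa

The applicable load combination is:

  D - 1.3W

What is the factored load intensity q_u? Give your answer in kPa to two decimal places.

4.73 kPa

1.0(5.9) - 1.3(0.9) = 5.90 - 1.17 = 4.73
q_u = 4.73 kPa.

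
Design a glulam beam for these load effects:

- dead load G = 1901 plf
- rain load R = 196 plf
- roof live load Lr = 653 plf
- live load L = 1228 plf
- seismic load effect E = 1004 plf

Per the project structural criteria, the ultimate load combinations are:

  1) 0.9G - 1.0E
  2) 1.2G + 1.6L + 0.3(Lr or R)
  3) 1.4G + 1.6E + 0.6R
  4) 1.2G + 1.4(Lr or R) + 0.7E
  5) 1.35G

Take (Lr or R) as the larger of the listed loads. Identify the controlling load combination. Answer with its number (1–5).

Combination 2

(Lr or R) → Lr = 653 plf.
1) 0.9(1901) - 1.0(1004) = 1710.90 - 1004.00 = 706.90
2) 1.2(1901) + 1.6(1228) + 0.3(653) = 2281.20 + 1964.80 + 195.90 = 4441.90
3) 1.4(1901) + 1.6(1004) + 0.6(196) = 2661.40 + 1606.40 + 117.60 = 4385.40
4) 1.2(1901) + 1.4(653) + 0.7(1004) = 2281.20 + 914.20 + 702.80 = 3898.20
5) 1.35(1901) = 2566.35
The largest value is 4441.90 plf from combination 2.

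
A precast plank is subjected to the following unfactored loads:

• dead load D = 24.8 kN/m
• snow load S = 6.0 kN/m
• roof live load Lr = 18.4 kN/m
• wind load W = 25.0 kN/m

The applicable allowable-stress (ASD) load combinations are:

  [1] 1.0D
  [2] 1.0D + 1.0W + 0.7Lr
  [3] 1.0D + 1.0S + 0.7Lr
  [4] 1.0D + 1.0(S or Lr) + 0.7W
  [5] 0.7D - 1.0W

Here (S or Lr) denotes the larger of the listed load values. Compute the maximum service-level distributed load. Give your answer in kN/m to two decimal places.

(S or Lr) → Lr = 18.4 kN/m.
[1] 1.0(24.8) = 24.80
[2] 1.0(24.8) + 1.0(25.0) + 0.7(18.4) = 24.80 + 25.00 + 12.88 = 62.68
[3] 1.0(24.8) + 1.0(6.0) + 0.7(18.4) = 24.80 + 6.00 + 12.88 = 43.68
[4] 1.0(24.8) + 1.0(18.4) + 0.7(25.0) = 24.80 + 18.40 + 17.50 = 60.70
[5] 0.7(24.8) - 1.0(25.0) = 17.36 - 25.00 = -7.64
Maximum is from combination 2.

62.68 kN/m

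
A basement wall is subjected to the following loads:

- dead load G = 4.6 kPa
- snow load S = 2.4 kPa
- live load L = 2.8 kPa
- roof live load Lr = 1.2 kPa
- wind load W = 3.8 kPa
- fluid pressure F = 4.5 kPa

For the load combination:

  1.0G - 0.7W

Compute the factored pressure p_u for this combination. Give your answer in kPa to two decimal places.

1.94 kPa

1.0(4.6) - 0.7(3.8) = 4.60 - 2.66 = 1.94
p_u = 1.94 kPa.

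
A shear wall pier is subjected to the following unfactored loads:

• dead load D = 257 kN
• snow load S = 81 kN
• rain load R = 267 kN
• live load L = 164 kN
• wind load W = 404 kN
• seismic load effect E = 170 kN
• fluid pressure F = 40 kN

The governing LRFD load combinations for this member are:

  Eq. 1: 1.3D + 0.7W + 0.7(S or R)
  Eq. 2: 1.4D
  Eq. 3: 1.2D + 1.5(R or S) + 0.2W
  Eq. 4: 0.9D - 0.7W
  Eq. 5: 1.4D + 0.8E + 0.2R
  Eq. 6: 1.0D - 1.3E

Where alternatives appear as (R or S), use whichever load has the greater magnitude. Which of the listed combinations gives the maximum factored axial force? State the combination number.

Combination 1

(S or R) → R = 267 kN; (R or S) → R = 267 kN.
Eq. 1: 1.3(257) + 0.7(404) + 0.7(267) = 803.80
Eq. 2: 1.4(257) = 359.80
Eq. 3: 1.2(257) + 1.5(267) + 0.2(404) = 789.70
Eq. 4: 0.9(257) - 0.7(404) = -51.50
Eq. 5: 1.4(257) + 0.8(170) + 0.2(267) = 549.20
Eq. 6: 1.0(257) - 1.3(170) = 36.00
The largest value is 803.80 kN from combination 1.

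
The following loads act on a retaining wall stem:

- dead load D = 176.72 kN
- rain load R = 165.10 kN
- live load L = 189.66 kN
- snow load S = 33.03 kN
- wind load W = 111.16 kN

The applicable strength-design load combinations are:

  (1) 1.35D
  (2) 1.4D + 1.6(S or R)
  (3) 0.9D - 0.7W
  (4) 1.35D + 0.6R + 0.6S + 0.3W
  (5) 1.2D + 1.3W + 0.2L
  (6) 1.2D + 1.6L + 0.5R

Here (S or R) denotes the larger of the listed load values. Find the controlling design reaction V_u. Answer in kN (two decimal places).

598.07 kN

(S or R) → R = 165.10 kN.
(1) 1.35(176.72) = 238.57
(2) 1.4(176.72) + 1.6(165.10) = 247.41 + 264.16 = 511.57
(3) 0.9(176.72) - 0.7(111.16) = 159.05 - 77.81 = 81.24
(4) 1.35(176.72) + 0.6(165.10) + 0.6(33.03) + 0.3(111.16) = 238.57 + 99.06 + 19.82 + 33.35 = 390.80
(5) 1.2(176.72) + 1.3(111.16) + 0.2(189.66) = 212.06 + 144.51 + 37.93 = 394.50
(6) 1.2(176.72) + 1.6(189.66) + 0.5(165.10) = 212.06 + 303.46 + 82.55 = 598.07
The controlling combination is 6, giving 598.07 kN.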